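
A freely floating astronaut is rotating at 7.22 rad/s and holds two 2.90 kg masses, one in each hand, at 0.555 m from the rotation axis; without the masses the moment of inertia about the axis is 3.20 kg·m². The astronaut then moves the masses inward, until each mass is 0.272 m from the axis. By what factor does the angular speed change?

ω₂/ω₁ ≈ 1.37

No external torque acts about the spin axis, so angular momentum is conserved.
I₁ = 3.20 + 2(2.90)(0.555)² = 4.987 kg·m²; I₂ = 3.20 + 2(2.90)(0.272)² = 3.629 kg·m².
ω₂/ω₁ = I₁/I₂ = 4.987 / 3.629 = 1.374.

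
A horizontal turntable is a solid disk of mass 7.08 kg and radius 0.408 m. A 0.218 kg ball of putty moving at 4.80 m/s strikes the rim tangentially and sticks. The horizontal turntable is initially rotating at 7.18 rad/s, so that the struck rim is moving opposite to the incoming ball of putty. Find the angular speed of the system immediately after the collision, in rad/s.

|ω_f| ≈ 6.08 rad/s

The axle reaction passes through the axle and exerts no torque about it; angular momentum about the axle is conserved through the impact.
I_p = ½(7.08)(0.408)² = 0.5893 kg·m². Taking the sense of the ball of putty's angular momentum as positive, L_{ball} = m v R = (0.218)(4.80)(0.408) = 0.4269 kg·m²/s.
L_i = −I_p ω_p + m v R = −(0.5893)(7.18) + 0.4269 = -3.804 kg·m²/s.
After sticking, I_f = I_p + m R² = 0.5893 + (0.218)(0.408)² = 0.6256 kg·m².
ω_f = L_i / I_f = -3.804 / 0.6256 = -6.081 rad/s.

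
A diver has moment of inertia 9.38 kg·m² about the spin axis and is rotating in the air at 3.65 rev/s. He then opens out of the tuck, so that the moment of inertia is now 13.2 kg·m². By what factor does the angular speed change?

ω₂/ω₁ ≈ 0.711

With no external torque about the axis, L is conserved: I₁ω₁ = I₂ω₂.
ω₂/ω₁ = I₁/I₂ = 9.380 / 13.20 = 0.7106.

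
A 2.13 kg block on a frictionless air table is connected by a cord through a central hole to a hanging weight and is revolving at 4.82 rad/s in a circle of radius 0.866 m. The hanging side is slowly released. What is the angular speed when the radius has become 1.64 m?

ω₂ ≈ 1.34 rad/s

The constraining force is radial, so m r² ω about the center is conserved.
ω₂ = ω₁ (r₁/r₂)² = (4.82)(0.866/1.64)² = 1.344 rad/s.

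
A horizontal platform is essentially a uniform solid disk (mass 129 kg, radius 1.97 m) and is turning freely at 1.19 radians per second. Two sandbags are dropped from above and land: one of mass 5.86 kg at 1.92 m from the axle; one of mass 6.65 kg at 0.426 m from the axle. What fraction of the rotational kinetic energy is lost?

The added mass arrives with no angular momentum about the axle, and any external torque about the axle is negligible, so the system's angular momentum is conserved.
I_p = ½(129)(1.97)² = 250.3 kg·m².
Added inertia Σmr² = (5.86)(1.92)² + (6.65)(0.426)² = 22.81 kg·m²; I_f = 250.3 + 22.81 = 273.1 kg·m².
ω_f = I_p ω_i / I_f = (250.3)(1.19) / 273.1 = 1.091 rad/s.
KE_i = ½(250.3)(1.190 rad/s)² = 177.2 J; KE_f = ½(273.1)(1.091)² = 162.4 J.
Fraction lost = 0.08351.

fraction ≈ 0.0835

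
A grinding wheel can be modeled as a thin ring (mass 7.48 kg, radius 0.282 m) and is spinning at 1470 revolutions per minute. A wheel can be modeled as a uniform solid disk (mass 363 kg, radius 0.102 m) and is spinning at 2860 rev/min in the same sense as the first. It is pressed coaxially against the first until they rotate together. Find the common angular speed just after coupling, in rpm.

|ω_f| ≈ 2530 rpm

No external torque acts about the common axis, so total angular momentum is conserved.
Moments of inertia: I_A = (7.48)(0.282)² = 0.5948 kg·m²; I_B = ½(363)(0.102)² = 1.888 kg·m².
Taking A's sense as positive: L = (0.5948)(1470) + (1.888)(2860) = 6275 kg·m²·rpm.
Combined I = 0.5948 + 1.888 = 2.483 kg·m².
ω_f = L / I = 6275 / 2.483 = 2527 rpm.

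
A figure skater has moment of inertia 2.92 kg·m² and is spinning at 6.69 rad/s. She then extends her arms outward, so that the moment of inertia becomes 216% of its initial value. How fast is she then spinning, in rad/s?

ω₂ ≈ 3.10 rad/s

No external torque acts about the spin axis, so angular momentum is conserved.
I₂ = 2.16 × 2.92 = 6.307 kg·m².
ω₂ = I₁ω₁ / I₂ = (2.920)(6.69 rad/s) / (6.307) = 3.097 rad/s.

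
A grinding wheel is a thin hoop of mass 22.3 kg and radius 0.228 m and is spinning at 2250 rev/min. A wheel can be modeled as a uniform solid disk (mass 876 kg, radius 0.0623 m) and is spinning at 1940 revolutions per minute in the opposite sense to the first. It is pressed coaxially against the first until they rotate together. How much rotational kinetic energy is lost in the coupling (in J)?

ΔKE lost ≈ 66300 J

The coupling torques are internal; angular momentum about the shared axis is conserved.
Moments of inertia: I_A = (22.3)(0.228)² = 1.159 kg·m²; I_B = ½(876)(0.0623)² = 1.700 kg·m².
Taking A's sense as positive: L = (1.159)(2250) − (1.700)(1940) = -689.7 kg·m²·rpm.
Combined I = 1.159 + 1.700 = 2.859 kg·m².
ω_f = L / I = -689.7 / 2.859 = -241.2 rpm.
KE_i = ½ΣIω² = 67260 J; KE_f = ½(2.859)(25.26)² = 912.2 J.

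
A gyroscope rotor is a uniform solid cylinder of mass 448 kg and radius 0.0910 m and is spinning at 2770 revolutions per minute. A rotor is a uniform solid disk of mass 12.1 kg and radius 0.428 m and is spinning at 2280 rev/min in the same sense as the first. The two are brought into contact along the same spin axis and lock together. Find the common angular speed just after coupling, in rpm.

|ω_f| ≈ 2590 rpm

No external torque acts about the common axis, so total angular momentum is conserved.
Moments of inertia: I_A = ½(448)(0.0910)² = 1.855 kg·m²; I_B = ½(12.1)(0.428)² = 1.108 kg·m².
Taking A's sense as positive: L = (1.855)(2770) + (1.108)(2280) = 7665 kg·m²·rpm.
Combined I = 1.855 + 1.108 = 2.963 kg·m².
ω_f = L / I = 7665 / 2.963 = 2587 rpm.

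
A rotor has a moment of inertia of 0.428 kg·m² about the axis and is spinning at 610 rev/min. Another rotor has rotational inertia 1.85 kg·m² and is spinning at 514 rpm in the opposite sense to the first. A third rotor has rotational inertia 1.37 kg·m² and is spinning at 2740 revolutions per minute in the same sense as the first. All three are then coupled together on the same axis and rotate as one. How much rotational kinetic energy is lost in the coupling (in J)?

No external torque acts about the common axis, so total angular momentum is conserved.
Taking A's sense as positive: L = (0.4280)(610) − (1.850)(514) + (1.370)(2740) = 3064 kg·m²·rpm.
Combined I = 0.4280 + 1.850 + 1.370 = 3.648 kg·m².
ω_f = L / I = 3064 / 3.648 = 839.9 rpm.
KE_i = ½ΣIω² = 59950 J; KE_f = ½(3.648)(87.95)² = 14110 J.

ΔKE lost ≈ 45800 J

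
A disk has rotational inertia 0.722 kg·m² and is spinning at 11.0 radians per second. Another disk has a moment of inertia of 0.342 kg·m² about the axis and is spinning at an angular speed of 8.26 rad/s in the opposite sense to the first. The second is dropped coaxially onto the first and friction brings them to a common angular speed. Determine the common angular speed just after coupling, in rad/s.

The coupling torques are internal; angular momentum about the shared axis is conserved.
Taking A's sense as positive: L = (0.7220)(11.0) − (0.3420)(8.26) = 5.117 kg·m²·rad/s.
Combined I = 0.7220 + 0.3420 = 1.064 kg·m².
ω_f = L / I = 5.117 / 1.064 = 4.809 rad/s.

|ω_f| ≈ 4.81 rad/s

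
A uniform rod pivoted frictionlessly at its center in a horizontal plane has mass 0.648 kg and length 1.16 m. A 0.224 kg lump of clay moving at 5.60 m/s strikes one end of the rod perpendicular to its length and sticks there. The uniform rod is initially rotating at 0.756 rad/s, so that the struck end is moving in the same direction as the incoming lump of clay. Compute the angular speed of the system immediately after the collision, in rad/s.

About the pivot the impulsive forces during the collision are internal, so angular momentum about that axis is conserved.
I_p = (1/12)(0.648)(1.16)² = 0.07266 kg·m². Taking the sense of the lump of clay's angular momentum as positive, L_{lump} = m v R = (0.224)(5.60)(1.16/2) = 0.7276 kg·m²/s.
L_i = +I_p ω_p + m v R = +(0.07266)(0.756) + 0.7276 = 0.7825 kg·m²/s.
After sticking, I_f = I_p + m R² = 0.07266 + (0.224)(1.16/2)² = 0.1480 kg·m².
ω_f = L_i / I_f = 0.7825 / 0.1480 = 5.286 rad/s.

|ω_f| ≈ 5.29 rad/s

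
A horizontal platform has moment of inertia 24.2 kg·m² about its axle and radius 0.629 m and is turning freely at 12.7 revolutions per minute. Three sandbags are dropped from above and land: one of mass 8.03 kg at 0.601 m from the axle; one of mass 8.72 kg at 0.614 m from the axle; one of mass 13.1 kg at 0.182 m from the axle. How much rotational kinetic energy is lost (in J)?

The added mass arrives with no angular momentum about the axle, and any external torque about the axle is negligible, so the system's angular momentum is conserved.
Added inertia Σmr² = (8.03)(0.601)² + (8.72)(0.614)² + (13.1)(0.182)² = 6.622 kg·m²; I_f = 24.20 + 6.622 = 30.82 kg·m².
ω_f = I_p ω_i / I_f = (24.20)(12.7) / 30.82 = 9.972 rpm.
KE_i = ½(24.20)(1.330 rad/s)² = 21.40 J; KE_f = ½(30.82)(1.044)² = 16.80 J.

energy lost ≈ 4.60 J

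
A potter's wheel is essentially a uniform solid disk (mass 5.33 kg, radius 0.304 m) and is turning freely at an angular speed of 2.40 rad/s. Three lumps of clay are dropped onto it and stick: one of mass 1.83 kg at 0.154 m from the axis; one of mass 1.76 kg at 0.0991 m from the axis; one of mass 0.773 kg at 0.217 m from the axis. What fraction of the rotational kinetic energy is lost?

fraction ≈ 0.283

The added mass arrives with no angular momentum about the axis, and any external torque about the axis is negligible, so the system's angular momentum is conserved.
I_p = ½(5.33)(0.304)² = 0.2463 kg·m².
Added inertia Σmr² = (1.83)(0.154)² + (1.76)(0.0991)² + (0.773)(0.217)² = 0.09708 kg·m²; I_f = 0.2463 + 0.09708 = 0.3434 kg·m².
ω_f = I_p ω_i / I_f = (0.2463)(2.40) / 0.3434 = 1.721 rad/s.
KE_i = ½(0.2463)(2.400 rad/s)² = 0.7093 J; KE_f = ½(0.3434)(1.721)² = 0.5088 J.
Fraction lost = 0.2827.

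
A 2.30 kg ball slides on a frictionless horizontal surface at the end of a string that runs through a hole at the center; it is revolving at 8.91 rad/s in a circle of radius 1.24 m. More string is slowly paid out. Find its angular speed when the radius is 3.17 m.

ω₂ ≈ 1.36 rad/s

The constraining force is radial, so m r² ω about the center is conserved.
ω₂ = ω₁ (r₁/r₂)² = (8.91)(1.24/3.17)² = 1.363 rad/s.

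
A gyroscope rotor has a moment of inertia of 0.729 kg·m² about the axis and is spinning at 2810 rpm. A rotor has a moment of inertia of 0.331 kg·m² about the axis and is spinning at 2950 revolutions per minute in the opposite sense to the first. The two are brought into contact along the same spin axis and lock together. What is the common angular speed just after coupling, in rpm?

No external torque acts about the common axis, so total angular momentum is conserved.
Taking A's sense as positive: L = (0.7290)(2810) − (0.3310)(2950) = 1072 kg·m²·rpm.
Combined I = 0.7290 + 0.3310 = 1.060 kg·m².
ω_f = L / I = 1072 / 1.060 = 1011 rpm.

|ω_f| ≈ 1010 rpm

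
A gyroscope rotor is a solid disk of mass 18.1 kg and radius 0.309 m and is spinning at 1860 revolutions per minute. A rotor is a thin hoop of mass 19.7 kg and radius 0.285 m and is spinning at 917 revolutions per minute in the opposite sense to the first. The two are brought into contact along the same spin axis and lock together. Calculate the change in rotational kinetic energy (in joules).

ΔKE ≈ -23700 J

No external torque acts about the common axis, so total angular momentum is conserved.
Moments of inertia: I_A = ½(18.1)(0.309)² = 0.8641 kg·m²; I_B = (19.7)(0.285)² = 1.600 kg·m².
Taking A's sense as positive: L = (0.8641)(1860) − (1.600)(917) = 139.9 kg·m²·rpm.
Combined I = 0.8641 + 1.600 = 2.464 kg·m².
ω_f = L / I = 139.9 / 2.464 = 56.78 rpm.
KE_i = ½ΣIω² = 23770 J; KE_f = ½(2.464)(5.946)² = 43.56 J.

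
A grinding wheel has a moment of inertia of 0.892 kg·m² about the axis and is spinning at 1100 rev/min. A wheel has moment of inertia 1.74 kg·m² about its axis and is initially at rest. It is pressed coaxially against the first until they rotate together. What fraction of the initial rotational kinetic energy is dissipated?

fraction ≈ 0.661

No external torque acts about the common axis, so total angular momentum is conserved.
Taking A's sense as positive: L = (0.8920)(1100) = 981.2 kg·m²·rpm.
Combined I = 0.8920 + 1.740 = 2.632 kg·m².
ω_f = L / I = 981.2 / 2.632 = 372.8 rpm.
KE_i = ½ΣIω² = 5918 J; KE_f = ½(2.632)(39.04)² = 2006 J.
Fraction dissipated = (KE_i − KE_f)/KE_i = 0.6611.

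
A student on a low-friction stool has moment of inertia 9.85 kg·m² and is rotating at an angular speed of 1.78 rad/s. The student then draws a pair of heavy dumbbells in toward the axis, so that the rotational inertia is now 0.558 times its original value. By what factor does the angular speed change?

ω₂/ω₁ ≈ 1.79

No external torque acts about the spin axis, so angular momentum is conserved.
I₂ = 0.558 × 9.85 = 5.496 kg·m².
ω₂/ω₁ = I₁/I₂ = 9.850 / 5.496 = 1.792.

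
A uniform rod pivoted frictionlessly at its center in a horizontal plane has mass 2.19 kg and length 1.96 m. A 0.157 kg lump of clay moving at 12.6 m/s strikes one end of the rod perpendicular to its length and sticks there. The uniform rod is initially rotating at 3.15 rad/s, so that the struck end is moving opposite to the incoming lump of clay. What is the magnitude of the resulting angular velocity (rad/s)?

|ω_f| ≈ 0.317 rad/s

About the pivot the impulsive forces during the collision are internal, so angular momentum about that axis is conserved.
I_p = (1/12)(2.19)(1.96)² = 0.7011 kg·m². Taking the sense of the lump of clay's angular momentum as positive, L_{lump} = m v R = (0.157)(12.6)(1.96/2) = 1.939 kg·m²/s.
L_i = −I_p ω_p + m v R = −(0.7011)(3.15) + 1.939 = -0.2698 kg·m²/s.
After sticking, I_f = I_p + m R² = 0.7011 + (0.157)(1.96/2)² = 0.8519 kg·m².
ω_f = L_i / I_f = -0.2698 / 0.8519 = -0.3167 rad/s.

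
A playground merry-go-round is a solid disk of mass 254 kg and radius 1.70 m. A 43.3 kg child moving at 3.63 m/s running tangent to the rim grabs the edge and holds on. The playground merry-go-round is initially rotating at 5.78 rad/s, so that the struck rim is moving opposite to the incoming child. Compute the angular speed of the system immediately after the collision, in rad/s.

|ω_f| ≈ 3.77 rad/s

About the axle the impulsive forces during the collision are internal, so angular momentum about that axis is conserved.
I_p = ½(254)(1.70)² = 367.0 kg·m². Taking the sense of the child's angular momentum as positive, L_{child} = m v R = (43.3)(3.63)(1.70) = 267.2 kg·m²/s.
L_i = −I_p ω_p + m v R = −(367.0)(5.78) + 267.2 = -1854 kg·m²/s.
After sticking, I_f = I_p + m R² = 367.0 + (43.3)(1.70)² = 492.2 kg·m².
ω_f = L_i / I_f = -1854 / 492.2 = -3.767 rad/s.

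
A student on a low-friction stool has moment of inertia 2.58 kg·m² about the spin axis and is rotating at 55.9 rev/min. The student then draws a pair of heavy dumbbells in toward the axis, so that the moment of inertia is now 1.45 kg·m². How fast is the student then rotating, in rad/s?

With no external torque about the axis, L is conserved: I₁ω₁ = I₂ω₂.
ω₂ = I₁ω₁ / I₂ = (2.580)(55.9 rpm) / (1.450) = 99.46 rpm = 10.42 rad/s.

ω₂ ≈ 10.4 rad/s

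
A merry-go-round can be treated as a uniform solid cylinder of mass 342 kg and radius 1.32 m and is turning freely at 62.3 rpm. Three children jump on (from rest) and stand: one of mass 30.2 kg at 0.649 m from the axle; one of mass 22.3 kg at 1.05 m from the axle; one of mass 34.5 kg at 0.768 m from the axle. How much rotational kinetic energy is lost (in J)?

No external torque acts about the axle; L_before = L_after.
I_p = ½(342)(1.32)² = 298.0 kg·m².
Added inertia Σmr² = (30.2)(0.649)² + (22.3)(1.05)² + (34.5)(0.768)² = 57.65 kg·m²; I_f = 298.0 + 57.65 = 355.6 kg·m².
ω_f = I_p ω_i / I_f = (298.0)(62.3) / 355.6 = 52.20 rpm.
KE_i = ½(298.0)(6.524 rad/s)² = 6341 J; KE_f = ½(355.6)(5.466)² = 5313 J.

energy lost ≈ 1030 J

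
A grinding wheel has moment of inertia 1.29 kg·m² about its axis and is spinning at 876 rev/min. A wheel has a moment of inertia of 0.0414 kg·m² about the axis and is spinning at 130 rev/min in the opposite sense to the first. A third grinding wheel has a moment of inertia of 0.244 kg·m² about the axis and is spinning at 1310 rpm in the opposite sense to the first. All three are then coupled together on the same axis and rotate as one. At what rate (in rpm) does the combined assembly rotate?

|ω_f| ≈ 511 rpm

No external torque acts about the common axis, so total angular momentum is conserved.
Taking A's sense as positive: L = (1.290)(876) − (0.04140)(130) − (0.2440)(1310) = 805.0 kg·m²·rpm.
Combined I = 1.290 + 0.04140 + 0.2440 = 1.575 kg·m².
ω_f = L / I = 805.0 / 1.575 = 511.0 rpm.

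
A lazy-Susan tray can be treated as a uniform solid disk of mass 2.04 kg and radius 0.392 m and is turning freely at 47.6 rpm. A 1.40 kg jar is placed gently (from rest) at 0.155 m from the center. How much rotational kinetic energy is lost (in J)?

The added mass arrives with no angular momentum about the center, and any external torque about the center is negligible, so the system's angular momentum is conserved.
I_p = ½(2.04)(0.392)² = 0.1567 kg·m².
Added inertia Σmr² = (1.40)(0.155)² = 0.03363 kg·m²; I_f = 0.1567 + 0.03363 = 0.1904 kg·m².
ω_f = I_p ω_i / I_f = (0.1567)(47.6) / 0.1904 = 39.19 rpm.
KE_i = ½(0.1567)(4.985 rad/s)² = 1.947 J; KE_f = ½(0.1904)(4.104)² = 1.603 J.

energy lost ≈ 0.344 J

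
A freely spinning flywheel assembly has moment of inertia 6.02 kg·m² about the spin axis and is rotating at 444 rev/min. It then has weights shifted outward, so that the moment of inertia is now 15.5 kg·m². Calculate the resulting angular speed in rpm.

With no external torque about the axis, L is conserved: I₁ω₁ = I₂ω₂.
ω₂ = I₁ω₁ / I₂ = (6.020)(444 rpm) / (15.50) = 172.4 rpm.

ω₂ ≈ 172 rpm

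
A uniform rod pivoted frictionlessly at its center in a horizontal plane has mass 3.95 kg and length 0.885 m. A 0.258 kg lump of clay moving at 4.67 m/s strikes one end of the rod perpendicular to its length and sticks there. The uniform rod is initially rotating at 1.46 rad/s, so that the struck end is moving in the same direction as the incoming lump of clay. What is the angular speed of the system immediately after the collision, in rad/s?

About the pivot the impulsive forces during the collision are internal, so angular momentum about that axis is conserved.
I_p = (1/12)(3.95)(0.885)² = 0.2578 kg·m². Taking the sense of the lump of clay's angular momentum as positive, L_{lump} = m v R = (0.258)(4.67)(0.885/2) = 0.5332 kg·m²/s.
L_i = +I_p ω_p + m v R = +(0.2578)(1.46) + 0.5332 = 0.9096 kg·m²/s.
After sticking, I_f = I_p + m R² = 0.2578 + (0.258)(0.885/2)² = 0.3083 kg·m².
ω_f = L_i / I_f = 0.9096 / 0.3083 = 2.950 rad/s.

|ω_f| ≈ 2.95 rad/s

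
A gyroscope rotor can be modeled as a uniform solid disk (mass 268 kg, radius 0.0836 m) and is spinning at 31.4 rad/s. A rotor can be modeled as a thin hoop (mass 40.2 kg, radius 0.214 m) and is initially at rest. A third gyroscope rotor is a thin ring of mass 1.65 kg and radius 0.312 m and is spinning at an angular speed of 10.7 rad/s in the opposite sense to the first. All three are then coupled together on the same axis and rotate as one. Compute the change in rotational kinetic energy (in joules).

ΔKE ≈ -340 J

No external torque acts about the common axis, so total angular momentum is conserved.
Moments of inertia: I_A = ½(268)(0.0836)² = 0.9365 kg·m²; I_B = (40.2)(0.214)² = 1.841 kg·m²; I_C = (1.65)(0.312)² = 0.1606 kg·m².
Taking A's sense as positive: L = (0.9365)(31.4) − (0.1606)(10.7) = 27.69 kg·m²·rad/s.
Combined I = 0.9365 + 1.841 + 0.1606 = 2.938 kg·m².
ω_f = L / I = 27.69 / 2.938 = 9.424 rad/s.
KE_i = ½ΣIω² = 470.9 J; KE_f = ½(2.938)(9.424)² = 130.5 J.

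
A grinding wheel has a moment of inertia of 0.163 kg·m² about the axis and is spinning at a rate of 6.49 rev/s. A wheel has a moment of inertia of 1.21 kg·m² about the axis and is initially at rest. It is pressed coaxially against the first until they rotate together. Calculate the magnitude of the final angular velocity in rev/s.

The coupling torques are internal; angular momentum about the shared axis is conserved.
Taking A's sense as positive: L = (0.1630)(6.49) = 1.058 kg·m²·rev/s.
Combined I = 0.1630 + 1.210 = 1.373 kg·m².
ω_f = L / I = 1.058 / 1.373 = 0.7705 rev/s.

|ω_f| ≈ 0.770 rev/s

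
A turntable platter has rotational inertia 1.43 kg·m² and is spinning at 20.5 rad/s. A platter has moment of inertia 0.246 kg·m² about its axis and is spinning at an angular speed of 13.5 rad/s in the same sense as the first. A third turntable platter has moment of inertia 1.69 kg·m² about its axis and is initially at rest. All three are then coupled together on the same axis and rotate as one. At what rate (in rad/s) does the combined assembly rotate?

No external torque acts about the common axis, so total angular momentum is conserved.
Taking A's sense as positive: L = (1.430)(20.5) + (0.2460)(13.5) = 32.64 kg·m²·rad/s.
Combined I = 1.430 + 0.2460 + 1.690 = 3.366 kg·m².
ω_f = L / I = 32.64 / 3.366 = 9.696 rad/s.

|ω_f| ≈ 9.70 rad/s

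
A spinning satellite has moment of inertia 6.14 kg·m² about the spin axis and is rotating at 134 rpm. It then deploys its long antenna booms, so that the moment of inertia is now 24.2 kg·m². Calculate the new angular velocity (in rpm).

Angular momentum about the spin axis is conserved since the torque about it is zero.
ω₂ = I₁ω₁ / I₂ = (6.140)(134 rpm) / (24.20) = 34.00 rpm.

ω₂ ≈ 34.0 rpm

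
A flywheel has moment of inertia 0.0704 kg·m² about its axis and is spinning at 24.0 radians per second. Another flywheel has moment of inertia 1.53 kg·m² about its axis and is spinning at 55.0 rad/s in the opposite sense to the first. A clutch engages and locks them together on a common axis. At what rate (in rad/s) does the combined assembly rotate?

The coupling torques are internal; angular momentum about the shared axis is conserved.
Taking A's sense as positive: L = (0.07040)(24.0) − (1.530)(55.0) = -82.46 kg·m²·rad/s.
Combined I = 0.07040 + 1.530 = 1.600 kg·m².
ω_f = L / I = -82.46 / 1.600 = -51.52 rad/s.

|ω_f| ≈ 51.5 rad/s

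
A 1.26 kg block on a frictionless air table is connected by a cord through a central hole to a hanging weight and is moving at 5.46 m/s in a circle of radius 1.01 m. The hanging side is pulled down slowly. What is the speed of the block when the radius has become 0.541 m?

v₂ ≈ 10.2 m/s

Central (radial) force ⇒ zero torque about the center ⇒ m v r is constant.
v₂ = v₁ r₁ / r₂ = (5.46)(1.01) / (0.541) = 10.19 m/s.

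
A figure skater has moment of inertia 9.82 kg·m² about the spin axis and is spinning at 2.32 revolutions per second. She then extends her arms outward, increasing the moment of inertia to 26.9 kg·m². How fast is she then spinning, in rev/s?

Angular momentum about the spin axis is conserved since the torque about it is zero.
ω₂ = I₁ω₁ / I₂ = (9.820)(2.32 rev/s) / (26.90) = 0.8469 rev/s.

ω₂ ≈ 0.847 rev/s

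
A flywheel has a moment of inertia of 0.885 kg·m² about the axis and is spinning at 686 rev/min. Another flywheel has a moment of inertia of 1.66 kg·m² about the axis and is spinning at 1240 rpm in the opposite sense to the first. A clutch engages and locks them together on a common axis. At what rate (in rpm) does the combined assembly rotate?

|ω_f| ≈ 570 rpm

No external torque acts about the common axis, so total angular momentum is conserved.
Taking A's sense as positive: L = (0.8850)(686) − (1.660)(1240) = -1451 kg·m²·rpm.
Combined I = 0.8850 + 1.660 = 2.545 kg·m².
ω_f = L / I = -1451 / 2.545 = -570.3 rpm.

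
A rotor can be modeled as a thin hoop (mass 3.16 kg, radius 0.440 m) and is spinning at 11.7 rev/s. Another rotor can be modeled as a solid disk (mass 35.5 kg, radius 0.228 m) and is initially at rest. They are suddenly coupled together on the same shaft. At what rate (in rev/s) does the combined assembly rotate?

|ω_f| ≈ 4.66 rev/s

No external torque acts about the common axis, so total angular momentum is conserved.
Moments of inertia: I_A = (3.16)(0.440)² = 0.6118 kg·m²; I_B = ½(35.5)(0.228)² = 0.9227 kg·m².
Taking A's sense as positive: L = (0.6118)(11.7) = 7.158 kg·m²·rev/s.
Combined I = 0.6118 + 0.9227 = 1.534 kg·m².
ω_f = L / I = 7.158 / 1.534 = 4.665 rev/s.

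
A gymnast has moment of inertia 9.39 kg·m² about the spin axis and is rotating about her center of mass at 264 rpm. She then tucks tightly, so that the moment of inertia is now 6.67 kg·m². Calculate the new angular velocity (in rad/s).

ω₂ ≈ 38.9 rad/s

With no external torque about the axis, L is conserved: I₁ω₁ = I₂ω₂.
ω₂ = I₁ω₁ / I₂ = (9.390)(264 rpm) / (6.670) = 371.7 rpm = 38.92 rad/s.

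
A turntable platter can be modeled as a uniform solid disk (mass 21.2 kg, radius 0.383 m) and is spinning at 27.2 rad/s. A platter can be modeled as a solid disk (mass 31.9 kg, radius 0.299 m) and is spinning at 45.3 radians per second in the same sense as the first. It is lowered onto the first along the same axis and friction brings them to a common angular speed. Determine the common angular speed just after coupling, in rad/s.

The coupling torques are internal; angular momentum about the shared axis is conserved.
Moments of inertia: I_A = ½(21.2)(0.383)² = 1.555 kg·m²; I_B = ½(31.9)(0.299)² = 1.426 kg·m².
Taking A's sense as positive: L = (1.555)(27.2) + (1.426)(45.3) = 106.9 kg·m²·rad/s.
Combined I = 1.555 + 1.426 = 2.981 kg·m².
ω_f = L / I = 106.9 / 2.981 = 35.86 rad/s.

|ω_f| ≈ 35.9 rad/s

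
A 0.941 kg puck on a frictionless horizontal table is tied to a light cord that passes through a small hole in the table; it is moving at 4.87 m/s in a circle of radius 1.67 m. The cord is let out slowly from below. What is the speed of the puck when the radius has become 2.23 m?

Central (radial) force ⇒ zero torque about the center ⇒ m v r is constant.
v₂ = v₁ r₁ / r₂ = (4.87)(1.67) / (2.23) = 3.647 m/s.

v₂ ≈ 3.65 m/s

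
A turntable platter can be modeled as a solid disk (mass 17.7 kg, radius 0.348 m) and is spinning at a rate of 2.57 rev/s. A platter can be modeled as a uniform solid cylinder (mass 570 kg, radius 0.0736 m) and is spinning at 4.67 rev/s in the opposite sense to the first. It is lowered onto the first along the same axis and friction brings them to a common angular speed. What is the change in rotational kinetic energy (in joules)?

ΔKE ≈ -655 J

The coupling torques are internal; angular momentum about the shared axis is conserved.
Moments of inertia: I_A = ½(17.7)(0.348)² = 1.072 kg·m²; I_B = ½(570)(0.0736)² = 1.544 kg·m².
Taking A's sense as positive: L = (1.072)(2.57) − (1.544)(4.67) = -4.455 kg·m²·rev/s.
Combined I = 1.072 + 1.544 = 2.616 kg·m².
ω_f = L / I = -4.455 / 2.616 = -1.703 rev/s.
KE_i = ½ΣIω² = 804.3 J; KE_f = ½(2.616)(10.70)² = 149.8 J.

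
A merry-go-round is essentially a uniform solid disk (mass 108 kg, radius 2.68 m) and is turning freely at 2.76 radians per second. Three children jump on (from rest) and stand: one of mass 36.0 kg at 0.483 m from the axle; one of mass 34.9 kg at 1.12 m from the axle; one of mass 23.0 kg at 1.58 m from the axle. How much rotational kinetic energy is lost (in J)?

energy lost ≈ 325 J

The added mass arrives with no angular momentum about the axle, and any external torque about the axle is negligible, so the system's angular momentum is conserved.
I_p = ½(108)(2.68)² = 387.8 kg·m².
Added inertia Σmr² = (36.0)(0.483)² + (34.9)(1.12)² + (23.0)(1.58)² = 109.6 kg·m²; I_f = 387.8 + 109.6 = 497.4 kg·m².
ω_f = I_p ω_i / I_f = (387.8)(2.76) / 497.4 = 2.152 rad/s.
KE_i = ½(387.8)(2.760 rad/s)² = 1477 J; KE_f = ½(497.4)(2.152)² = 1152 J.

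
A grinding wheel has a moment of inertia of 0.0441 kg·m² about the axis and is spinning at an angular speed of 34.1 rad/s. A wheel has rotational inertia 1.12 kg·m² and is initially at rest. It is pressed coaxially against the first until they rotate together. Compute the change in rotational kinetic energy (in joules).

The coupling torques are internal; angular momentum about the shared axis is conserved.
Taking A's sense as positive: L = (0.04410)(34.1) = 1.504 kg·m²·rad/s.
Combined I = 0.04410 + 1.120 = 1.164 kg·m².
ω_f = L / I = 1.504 / 1.164 = 1.292 rad/s.
KE_i = ½ΣIω² = 25.64 J; KE_f = ½(1.164)(1.292)² = 0.9713 J.

ΔKE ≈ -24.7 J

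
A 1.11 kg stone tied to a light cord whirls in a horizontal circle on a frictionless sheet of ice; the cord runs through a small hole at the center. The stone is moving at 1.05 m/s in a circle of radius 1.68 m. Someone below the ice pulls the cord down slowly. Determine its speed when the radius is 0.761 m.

v₂ ≈ 2.32 m/s

Central (radial) force ⇒ zero torque about the center ⇒ m v r is constant.
v₂ = v₁ r₁ / r₂ = (1.05)(1.68) / (0.761) = 2.318 m/s.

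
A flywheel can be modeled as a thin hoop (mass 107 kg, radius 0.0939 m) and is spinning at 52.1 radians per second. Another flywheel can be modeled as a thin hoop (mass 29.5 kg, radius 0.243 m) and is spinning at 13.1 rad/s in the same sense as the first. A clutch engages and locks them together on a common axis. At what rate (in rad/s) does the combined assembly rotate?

The coupling torques are internal; angular momentum about the shared axis is conserved.
Moments of inertia: I_A = (107)(0.0939)² = 0.9434 kg·m²; I_B = (29.5)(0.243)² = 1.742 kg·m².
Taking A's sense as positive: L = (0.9434)(52.1) + (1.742)(13.1) = 71.97 kg·m²·rad/s.
Combined I = 0.9434 + 1.742 = 2.685 kg·m².
ω_f = L / I = 71.97 / 2.685 = 26.80 rad/s.

|ω_f| ≈ 26.8 rad/s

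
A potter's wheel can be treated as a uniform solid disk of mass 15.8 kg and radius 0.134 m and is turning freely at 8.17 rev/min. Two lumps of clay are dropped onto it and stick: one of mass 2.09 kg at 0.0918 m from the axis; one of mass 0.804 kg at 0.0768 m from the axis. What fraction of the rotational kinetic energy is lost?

fraction ≈ 0.136

No external torque acts about the axis; L_before = L_after.
I_p = ½(15.8)(0.134)² = 0.1419 kg·m².
Added inertia Σmr² = (2.09)(0.0918)² + (0.804)(0.0768)² = 0.02236 kg·m²; I_f = 0.1419 + 0.02236 = 0.1642 kg·m².
ω_f = I_p ω_i / I_f = (0.1419)(8.17) / 0.1642 = 7.058 rpm.
KE_i = ½(0.1419)(0.8556 rad/s)² = 0.05192 J; KE_f = ½(0.1642)(0.7391)² = 0.04485 J.
Fraction lost = 0.1361.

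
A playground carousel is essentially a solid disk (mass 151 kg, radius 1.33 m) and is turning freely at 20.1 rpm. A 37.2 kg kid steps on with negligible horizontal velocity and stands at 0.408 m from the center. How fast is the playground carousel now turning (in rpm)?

ω_f ≈ 19.2 rpm

The added mass arrives with no angular momentum about the center, and any external torque about the center is negligible, so the system's angular momentum is conserved.
I_p = ½(151)(1.33)² = 133.6 kg·m².
Added inertia Σmr² = (37.2)(0.408)² = 6.192 kg·m²; I_f = 133.6 + 6.192 = 139.7 kg·m².
ω_f = I_p ω_i / I_f = (133.6)(20.1) / 139.7 = 19.21 rpm.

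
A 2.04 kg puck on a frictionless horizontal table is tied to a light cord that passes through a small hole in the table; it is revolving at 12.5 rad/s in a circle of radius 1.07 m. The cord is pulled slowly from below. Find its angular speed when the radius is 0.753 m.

No torque about the axis ⇒ m r₁² ω₁ = m r₂² ω₂.
ω₂ = ω₁ (r₁/r₂)² = (12.5)(1.07/0.753)² = 25.24 rad/s.

ω₂ ≈ 25.2 rad/s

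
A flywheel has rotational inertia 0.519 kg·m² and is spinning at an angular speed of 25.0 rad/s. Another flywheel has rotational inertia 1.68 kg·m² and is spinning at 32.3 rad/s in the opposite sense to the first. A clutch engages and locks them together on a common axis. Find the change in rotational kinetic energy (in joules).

The coupling torques are internal; angular momentum about the shared axis is conserved.
Taking A's sense as positive: L = (0.5190)(25.0) − (1.680)(32.3) = -41.29 kg·m²·rad/s.
Combined I = 0.5190 + 1.680 = 2.199 kg·m².
ω_f = L / I = -41.29 / 2.199 = -18.78 rad/s.
KE_i = ½ΣIω² = 1039 J; KE_f = ½(2.199)(18.78)² = 387.6 J.

ΔKE ≈ -651 J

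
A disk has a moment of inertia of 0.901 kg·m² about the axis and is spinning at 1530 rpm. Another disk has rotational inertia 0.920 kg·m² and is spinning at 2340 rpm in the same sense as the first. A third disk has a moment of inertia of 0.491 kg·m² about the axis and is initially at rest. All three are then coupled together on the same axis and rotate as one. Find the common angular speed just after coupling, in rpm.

The coupling torques are internal; angular momentum about the shared axis is conserved.
Taking A's sense as positive: L = (0.9010)(1530) + (0.9200)(2340) = 3531 kg·m²·rpm.
Combined I = 0.9010 + 0.9200 + 0.4910 = 2.312 kg·m².
ω_f = L / I = 3531 / 2.312 = 1527 rpm.

|ω_f| ≈ 1530 rpm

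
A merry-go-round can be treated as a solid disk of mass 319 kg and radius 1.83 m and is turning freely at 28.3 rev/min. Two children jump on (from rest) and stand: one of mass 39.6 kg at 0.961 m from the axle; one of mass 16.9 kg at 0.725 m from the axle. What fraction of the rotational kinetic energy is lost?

No external torque acts about the axle; L_before = L_after.
I_p = ½(319)(1.83)² = 534.1 kg·m².
Added inertia Σmr² = (39.6)(0.961)² + (16.9)(0.725)² = 45.45 kg·m²; I_f = 534.1 + 45.45 = 579.6 kg·m².
ω_f = I_p ω_i / I_f = (534.1)(28.3) / 579.6 = 26.08 rpm.
KE_i = ½(534.1)(2.964 rad/s)² = 2346 J; KE_f = ½(579.6)(2.731)² = 2162 J.
Fraction lost = 0.07842.

fraction ≈ 0.0784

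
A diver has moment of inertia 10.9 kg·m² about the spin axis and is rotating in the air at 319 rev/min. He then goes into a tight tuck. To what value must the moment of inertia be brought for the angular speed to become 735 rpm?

No external torque acts about the spin axis, so angular momentum is conserved.
I₂ = I₁ω₁ / ω₂ = (10.9)(319) / (735) = 4.731 kg·m².

I₂ ≈ 4.73 kg·m²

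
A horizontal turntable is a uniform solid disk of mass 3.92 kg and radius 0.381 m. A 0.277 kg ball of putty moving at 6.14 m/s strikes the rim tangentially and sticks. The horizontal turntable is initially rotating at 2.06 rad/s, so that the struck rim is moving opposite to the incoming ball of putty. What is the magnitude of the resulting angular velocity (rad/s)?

The axle reaction passes through the axle and exerts no torque about it; angular momentum about the axle is conserved through the impact.
I_p = ½(3.92)(0.381)² = 0.2845 kg·m². Taking the sense of the ball of putty's angular momentum as positive, L_{ball} = m v R = (0.277)(6.14)(0.381) = 0.6480 kg·m²/s.
L_i = −I_p ω_p + m v R = −(0.2845)(2.06) + 0.6480 = 0.06190 kg·m²/s.
After sticking, I_f = I_p + m R² = 0.2845 + (0.277)(0.381)² = 0.3247 kg·m².
ω_f = L_i / I_f = 0.06190 / 0.3247 = 0.1906 rad/s.

|ω_f| ≈ 0.191 rad/s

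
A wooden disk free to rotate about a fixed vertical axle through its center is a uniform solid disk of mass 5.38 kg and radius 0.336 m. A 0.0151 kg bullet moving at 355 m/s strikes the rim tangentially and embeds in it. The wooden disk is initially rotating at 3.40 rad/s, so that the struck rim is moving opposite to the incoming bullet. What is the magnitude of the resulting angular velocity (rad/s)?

|ω_f| ≈ 2.52 rad/s

The axle reaction passes through the axle and exerts no torque about it; angular momentum about the axle is conserved through the impact.
I_p = ½(5.38)(0.336)² = 0.3037 kg·m². Taking the sense of the bullet's angular momentum as positive, L_{bullet} = m v R = (0.0151)(355)(0.336) = 1.801 kg·m²/s.
L_i = −I_p ω_p + m v R = −(0.3037)(3.40) + 1.801 = 0.7686 kg·m²/s.
After sticking, I_f = I_p + m R² = 0.3037 + (0.0151)(0.336)² = 0.3054 kg·m².
ω_f = L_i / I_f = 0.7686 / 0.3054 = 2.517 rad/s.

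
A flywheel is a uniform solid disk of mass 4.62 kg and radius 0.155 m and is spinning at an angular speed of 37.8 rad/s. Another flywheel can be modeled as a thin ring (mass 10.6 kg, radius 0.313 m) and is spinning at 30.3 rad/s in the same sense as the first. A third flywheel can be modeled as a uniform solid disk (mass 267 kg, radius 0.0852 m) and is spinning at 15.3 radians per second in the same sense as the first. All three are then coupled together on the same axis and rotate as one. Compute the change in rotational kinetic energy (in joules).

ΔKE ≈ -62.3 J

No external torque acts about the common axis, so total angular momentum is conserved.
Moments of inertia: I_A = ½(4.62)(0.155)² = 0.05550 kg·m²; I_B = (10.6)(0.313)² = 1.038 kg·m²; I_C = ½(267)(0.0852)² = 0.9691 kg·m².
Taking A's sense as positive: L = (0.05550)(37.8) + (1.038)(30.3) + (0.9691)(15.3) = 48.39 kg·m²·rad/s.
Combined I = 0.05550 + 1.038 + 0.9691 = 2.063 kg·m².
ω_f = L / I = 48.39 / 2.063 = 23.46 rad/s.
KE_i = ½ΣIω² = 629.8 J; KE_f = ½(2.063)(23.46)² = 567.5 J.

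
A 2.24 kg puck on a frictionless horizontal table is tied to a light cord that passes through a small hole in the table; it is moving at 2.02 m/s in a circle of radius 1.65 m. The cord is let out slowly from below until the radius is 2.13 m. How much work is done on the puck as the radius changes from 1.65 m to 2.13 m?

W ≈ -1.83 J

Central (radial) force ⇒ zero torque about the center ⇒ m v r is constant.
v₂ = v₁ r₁ / r₂ = (2.02)(1.65) / (2.13) = 1.565 m/s.
W = ΔKE = ½m(v₂² − v₁²) = -1.828 J.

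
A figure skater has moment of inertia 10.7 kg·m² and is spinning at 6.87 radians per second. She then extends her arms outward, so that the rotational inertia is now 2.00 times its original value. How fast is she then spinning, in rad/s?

ω₂ ≈ 3.44 rad/s

Angular momentum about the spin axis is conserved since the torque about it is zero.
I₂ = 2.00 × 10.7 = 21.40 kg·m².
ω₂ = I₁ω₁ / I₂ = (10.70)(6.87 rad/s) / (21.40) = 3.435 rad/s.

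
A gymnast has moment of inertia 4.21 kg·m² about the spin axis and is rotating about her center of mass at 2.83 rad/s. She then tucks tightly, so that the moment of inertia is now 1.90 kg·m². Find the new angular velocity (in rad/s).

Angular momentum about the spin axis is conserved since the torque about it is zero.
ω₂ = I₁ω₁ / I₂ = (4.210)(2.83 rad/s) / (1.900) = 6.271 rad/s.

ω₂ ≈ 6.27 rad/s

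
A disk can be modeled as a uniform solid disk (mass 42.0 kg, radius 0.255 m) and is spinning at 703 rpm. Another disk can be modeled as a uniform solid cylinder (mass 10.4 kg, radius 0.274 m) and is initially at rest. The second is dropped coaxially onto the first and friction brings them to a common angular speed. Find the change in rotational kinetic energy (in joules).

No external torque acts about the common axis, so total angular momentum is conserved.
Moments of inertia: I_A = ½(42.0)(0.255)² = 1.366 kg·m²; I_B = ½(10.4)(0.274)² = 0.3904 kg·m².
Taking A's sense as positive: L = (1.366)(703) = 960.0 kg·m²·rpm.
Combined I = 1.366 + 0.3904 = 1.756 kg·m².
ω_f = L / I = 960.0 / 1.756 = 546.7 rpm.
KE_i = ½ΣIω² = 3700 J; KE_f = ½(1.756)(57.25)² = 2878 J.

ΔKE ≈ -823 J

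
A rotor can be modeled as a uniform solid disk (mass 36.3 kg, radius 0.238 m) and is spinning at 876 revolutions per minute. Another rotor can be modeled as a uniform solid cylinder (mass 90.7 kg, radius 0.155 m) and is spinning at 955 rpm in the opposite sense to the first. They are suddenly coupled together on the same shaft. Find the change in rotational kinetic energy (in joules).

No external torque acts about the common axis, so total angular momentum is conserved.
Moments of inertia: I_A = ½(36.3)(0.238)² = 1.028 kg·m²; I_B = ½(90.7)(0.155)² = 1.090 kg·m².
Taking A's sense as positive: L = (1.028)(876) − (1.090)(955) = -139.9 kg·m²·rpm.
Combined I = 1.028 + 1.090 = 2.118 kg·m².
ω_f = L / I = -139.9 / 2.118 = -66.06 rpm.
KE_i = ½ΣIω² = 9774 J; KE_f = ½(2.118)(6.918)² = 50.68 J.

ΔKE ≈ -9720 J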